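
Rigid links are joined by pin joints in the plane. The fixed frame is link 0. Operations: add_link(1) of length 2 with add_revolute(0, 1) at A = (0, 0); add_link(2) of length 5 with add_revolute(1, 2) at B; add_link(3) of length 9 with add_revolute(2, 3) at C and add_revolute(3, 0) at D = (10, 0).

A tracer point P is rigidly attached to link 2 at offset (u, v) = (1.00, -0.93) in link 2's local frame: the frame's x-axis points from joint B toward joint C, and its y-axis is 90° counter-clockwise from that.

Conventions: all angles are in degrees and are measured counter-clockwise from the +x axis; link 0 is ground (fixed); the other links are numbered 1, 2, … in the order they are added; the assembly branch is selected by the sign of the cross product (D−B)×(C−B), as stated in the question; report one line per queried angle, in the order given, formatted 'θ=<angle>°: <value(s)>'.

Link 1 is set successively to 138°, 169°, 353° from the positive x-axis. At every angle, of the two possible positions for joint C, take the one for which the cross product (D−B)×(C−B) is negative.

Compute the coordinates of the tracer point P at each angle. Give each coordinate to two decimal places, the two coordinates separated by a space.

A=(0,0), D=(10.00,0)
θ=138°: B = A + 2.00·(cos138°, sin138°) = (-1.4863, 1.3383)
θ=138°: |BD| = 11.5640
θ=138°: circle(B,5.00) ∩ circle(D,9.00): a=3.3607, h=3.7021
θ=138°:   candidates: C₊=(2.2802,4.6266) cross=42.811; C₋=(1.4234,-2.7279) cross=-42.811
θ=138°:   branch - wants cross < 0 → take C=(1.4234,-2.7279) (cross=-42.811)
θ=138°: ex = (C−B)/|BC| = (0.5819,-0.8132); ey = (0.8132,0.5819)
θ=138°: P = B + 1.00·ex + -0.93·ey = (-1.6607,-0.0162)
θ=169°: B = A + 2.00·(cos169°, sin169°) = (-1.9633, 0.3816)
θ=169°: |BD| = 11.9693
θ=169°: circle(B,5.00) ∩ circle(D,9.00): a=3.6454, h=3.4222
θ=169°:   candidates: C₊=(1.7894,3.6858) cross=40.961; C₋=(1.5711,-3.1551) cross=-40.961
θ=169°:   branch - wants cross < 0 → take C=(1.5711,-3.1551) (cross=-40.961)
θ=169°: ex = (C−B)/|BC| = (0.7069,-0.7073); ey = (0.7073,0.7069)
θ=169°: P = B + 1.00·ex + -0.93·ey = (-1.9142,-0.9831)
θ=353°: B = A + 2.00·(cos353°, sin353°) = (1.9851, -0.2437)
θ=353°: |BD| = 8.0186
θ=353°: circle(B,5.00) ∩ circle(D,9.00): a=0.5174, h=4.9732
θ=353°:   candidates: C₊=(2.3511,4.7428) cross=39.878; C₋=(2.6535,-5.1989) cross=-39.878
θ=353°:   branch - wants cross < 0 → take C=(2.6535,-5.1989) (cross=-39.878)
θ=353°: ex = (C−B)/|BC| = (0.1337,-0.9910); ey = (0.9910,0.1337)
θ=353°: P = B + 1.00·ex + -0.93·ey = (1.1971,-1.3591)

θ=138°: -1.66 -0.02
θ=169°: -1.91 -0.98
θ=353°: 1.20 -1.36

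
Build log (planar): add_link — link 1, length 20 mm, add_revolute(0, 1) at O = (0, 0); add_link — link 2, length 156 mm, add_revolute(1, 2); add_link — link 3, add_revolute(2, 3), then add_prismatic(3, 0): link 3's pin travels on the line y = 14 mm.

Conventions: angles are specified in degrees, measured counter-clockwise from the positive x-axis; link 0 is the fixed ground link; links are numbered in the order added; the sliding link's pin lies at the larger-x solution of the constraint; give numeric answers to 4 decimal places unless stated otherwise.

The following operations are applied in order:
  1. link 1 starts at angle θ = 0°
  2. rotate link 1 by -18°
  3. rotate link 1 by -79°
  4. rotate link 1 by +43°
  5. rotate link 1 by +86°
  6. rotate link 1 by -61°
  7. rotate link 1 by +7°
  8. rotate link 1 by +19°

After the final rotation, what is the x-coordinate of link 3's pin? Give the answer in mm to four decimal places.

geometry: r = 20 mm, L = 156 mm, e = 14 mm; θ starts at 0°
rotate link 1 by -18°: θ ← 0° -18° = -18°
rotate link 1 by -79°: θ ← -18° -79° = -97°
rotate link 1 by +43°: θ ← -97° +43° = -54°
rotate link 1 by +86°: θ ← -54° +86° = 32°
rotate link 1 by -61°: θ ← 32° -61° = -29°
rotate link 1 by +7°: θ ← -29° +7° = -22°
rotate link 1 by +19°: θ ← -22° +19° = -3°
crank pin P = (r cos θ, r sin θ) = (19.972591, -1.046719)
h = r sin θ − e = -1.046719 − 14 = -15.046719
x = r cos θ + √(L² − h²) = 19.972591 + 155.272651 = 175.245242

175.2452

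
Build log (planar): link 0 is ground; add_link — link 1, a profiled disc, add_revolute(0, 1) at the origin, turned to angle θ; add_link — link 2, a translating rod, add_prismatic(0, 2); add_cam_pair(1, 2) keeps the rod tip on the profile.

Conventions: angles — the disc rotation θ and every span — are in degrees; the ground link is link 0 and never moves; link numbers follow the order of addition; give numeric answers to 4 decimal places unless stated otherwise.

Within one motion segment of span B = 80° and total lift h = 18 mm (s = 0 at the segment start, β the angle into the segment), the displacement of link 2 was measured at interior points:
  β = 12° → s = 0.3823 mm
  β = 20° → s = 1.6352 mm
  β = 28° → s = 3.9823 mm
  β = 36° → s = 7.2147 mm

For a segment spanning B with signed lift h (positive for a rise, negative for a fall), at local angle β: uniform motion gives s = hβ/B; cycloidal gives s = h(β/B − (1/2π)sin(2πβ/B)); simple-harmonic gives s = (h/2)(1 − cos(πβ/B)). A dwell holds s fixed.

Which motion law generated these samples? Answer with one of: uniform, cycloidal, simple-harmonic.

candidates at β/B = r: uniform s = h·r (linear in β); cycloidal s = h·(r − sin(2πr)/(2π)); simple-harmonic s = (h/2)(1 − cos(πr))
β=12°: printed 0.3823 | uniform 2.7000, cycloidal 0.3823, simple-harmonic 0.9809
β=20°: printed 1.6352 | uniform 4.5000, cycloidal 1.6352, simple-harmonic 2.6360
β=28°: printed 3.9823 | uniform 6.3000, cycloidal 3.9823, simple-harmonic 4.9141
β=36°: printed 7.2147 | uniform 8.1000, cycloidal 7.2147, simple-harmonic 7.5921
only one law matches every sample → cycloidal

cycloidal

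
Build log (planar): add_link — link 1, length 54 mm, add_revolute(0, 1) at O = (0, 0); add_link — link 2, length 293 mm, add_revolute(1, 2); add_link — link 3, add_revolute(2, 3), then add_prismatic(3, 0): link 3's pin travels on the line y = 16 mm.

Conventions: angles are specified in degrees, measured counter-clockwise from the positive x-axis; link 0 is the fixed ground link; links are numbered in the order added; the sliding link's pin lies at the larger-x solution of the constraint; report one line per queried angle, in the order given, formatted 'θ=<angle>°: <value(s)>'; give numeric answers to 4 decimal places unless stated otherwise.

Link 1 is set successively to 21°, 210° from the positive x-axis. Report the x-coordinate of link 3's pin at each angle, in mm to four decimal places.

geometry: r = 54 mm, L = 293 mm, e = 16 mm
θ=21°: crank pin P = (r cos θ, r sin θ) = (50.413343, 19.351869)
θ=21°: h = r sin θ − e = 19.351869 − 16 = 3.351869
θ=21°: x = r cos θ + √(L² − h²) = 50.413343 + 292.980827 = 343.394170
θ=210°: crank pin P = (r cos θ, r sin θ) = (-46.765372, -27.000000)
θ=210°: h = r sin θ − e = -27.000000 − 16 = -43.000000
θ=210°: x = r cos θ + √(L² − h²) = -46.765372 + 289.827535 = 243.062163

θ=21°: 343.3942
θ=210°: 243.0622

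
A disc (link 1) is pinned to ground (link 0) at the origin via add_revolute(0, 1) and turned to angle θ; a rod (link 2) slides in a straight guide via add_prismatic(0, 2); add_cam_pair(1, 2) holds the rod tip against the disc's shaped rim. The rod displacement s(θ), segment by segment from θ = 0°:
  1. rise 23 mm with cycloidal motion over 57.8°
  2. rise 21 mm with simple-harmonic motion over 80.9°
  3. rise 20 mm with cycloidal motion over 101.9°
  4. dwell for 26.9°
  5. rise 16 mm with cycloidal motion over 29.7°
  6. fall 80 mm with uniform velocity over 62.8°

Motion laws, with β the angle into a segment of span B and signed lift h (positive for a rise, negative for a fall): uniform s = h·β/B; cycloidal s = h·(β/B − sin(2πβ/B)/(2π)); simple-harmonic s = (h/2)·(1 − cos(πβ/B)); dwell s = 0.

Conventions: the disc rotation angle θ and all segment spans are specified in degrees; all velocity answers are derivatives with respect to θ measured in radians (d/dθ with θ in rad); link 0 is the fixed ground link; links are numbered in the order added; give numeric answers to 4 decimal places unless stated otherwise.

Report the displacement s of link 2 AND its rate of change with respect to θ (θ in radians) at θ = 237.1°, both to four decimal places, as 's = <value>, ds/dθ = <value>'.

segment 1 (0° to 57.8°, cycloidal, h = 23) is passed completely: s = 0.0000 + (23) = 23.0000
segment 2 (57.8° to 138.7°, simple-harmonic, h = 21) is passed completely: s = 23.0000 + (21) = 44.0000
θ = 237.1° falls in segment 3 (138.7° to 240.6°, cycloidal, h = 20): β = 237.1 − 138.7 = 98.4°, B = 101.9°; Δs = 20·(0.9657 − sin(2π·0.9657)/(2π)) = 19.9947; s = 44.0000 + 19.9947 = 63.9947
velocity in seg [138.7°–240.6°] (cycloidal), θ in radians: β = 98.4° = 1.7174 rad, B = 101.9° = 1.7785 rad; ds/dθ = (h/B)(1 − cos(2πβ/B)) = (20/1.7785)(1 − cos(2π·0.9657)) = 0.260861 mm/rad

s = 63.9947, ds/dθ = 0.2609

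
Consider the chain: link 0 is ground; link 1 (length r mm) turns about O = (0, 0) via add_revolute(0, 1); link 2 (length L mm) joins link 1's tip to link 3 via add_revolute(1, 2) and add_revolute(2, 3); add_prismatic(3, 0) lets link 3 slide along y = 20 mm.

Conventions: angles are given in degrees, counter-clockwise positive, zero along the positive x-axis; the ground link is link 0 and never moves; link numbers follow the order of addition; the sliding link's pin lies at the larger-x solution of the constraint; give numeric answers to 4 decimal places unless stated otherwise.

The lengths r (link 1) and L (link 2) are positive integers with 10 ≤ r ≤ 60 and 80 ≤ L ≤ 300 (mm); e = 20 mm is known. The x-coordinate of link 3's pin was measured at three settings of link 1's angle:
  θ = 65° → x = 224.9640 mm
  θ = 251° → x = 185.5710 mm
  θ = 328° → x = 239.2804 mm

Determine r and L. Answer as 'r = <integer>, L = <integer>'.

constraint per measurement: (x − r cos θ)² + (r sin θ − e)² = L²
subtracting the θ₁ and θ₂ equations cancels the r² and L² terms:
r = (x₁² − x₂²) / (2[(x₁cos θ₁ + e sin θ₁) − (x₂cos θ₂ + e sin θ₂)]) = 42.0000 → r = 42
L² = (x₁ − r cos θ₁)² + (r sin θ₁ − e)² = 43263.9971 → L = 208.0000 → L = 208
check at θ₃=328°: x = 239.2804 (printed 239.2804) ✓

r = 42, L = 208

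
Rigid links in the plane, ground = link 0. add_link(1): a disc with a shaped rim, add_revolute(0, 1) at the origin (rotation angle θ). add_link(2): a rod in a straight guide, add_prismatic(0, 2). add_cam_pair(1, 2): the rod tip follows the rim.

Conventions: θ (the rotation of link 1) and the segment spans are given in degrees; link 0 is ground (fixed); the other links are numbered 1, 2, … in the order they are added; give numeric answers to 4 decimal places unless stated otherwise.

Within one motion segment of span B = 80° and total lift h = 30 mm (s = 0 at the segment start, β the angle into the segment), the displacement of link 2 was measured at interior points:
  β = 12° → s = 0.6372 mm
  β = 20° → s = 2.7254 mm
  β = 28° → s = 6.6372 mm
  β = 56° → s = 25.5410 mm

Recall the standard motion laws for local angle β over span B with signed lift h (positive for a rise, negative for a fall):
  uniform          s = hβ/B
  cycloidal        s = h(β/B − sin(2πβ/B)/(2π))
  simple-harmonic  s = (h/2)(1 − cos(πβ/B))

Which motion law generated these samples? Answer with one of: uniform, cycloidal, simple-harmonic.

candidates at β/B = r: uniform s = h·r (linear in β); cycloidal s = h·(r − sin(2πr)/(2π)); simple-harmonic s = (h/2)(1 − cos(πr))
β=12°: printed 0.6372 | uniform 4.5000, cycloidal 0.6372, simple-harmonic 1.6349
β=20°: printed 2.7254 | uniform 7.5000, cycloidal 2.7254, simple-harmonic 4.3934
β=28°: printed 6.6372 | uniform 10.5000, cycloidal 6.6372, simple-harmonic 8.1901
β=56°: printed 25.5410 | uniform 21.0000, cycloidal 25.5410, simple-harmonic 23.8168
only one law matches every sample → cycloidal

cycloidal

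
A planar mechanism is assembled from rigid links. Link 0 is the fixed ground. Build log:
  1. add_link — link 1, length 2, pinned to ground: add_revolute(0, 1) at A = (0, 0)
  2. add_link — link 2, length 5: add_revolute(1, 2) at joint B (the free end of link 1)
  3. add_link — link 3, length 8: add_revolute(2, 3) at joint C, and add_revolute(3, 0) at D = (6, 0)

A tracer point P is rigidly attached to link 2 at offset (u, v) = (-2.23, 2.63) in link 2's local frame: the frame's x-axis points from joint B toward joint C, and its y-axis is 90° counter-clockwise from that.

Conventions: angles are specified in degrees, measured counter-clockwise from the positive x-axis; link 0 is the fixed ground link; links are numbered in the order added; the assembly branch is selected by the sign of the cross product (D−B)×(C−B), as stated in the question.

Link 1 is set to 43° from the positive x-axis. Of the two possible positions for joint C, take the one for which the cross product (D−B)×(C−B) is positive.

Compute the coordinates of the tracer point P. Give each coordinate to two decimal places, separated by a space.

A=(0,0), D=(6.00,0)
B = A + 2.00·(cos43°, sin43°) = (1.4627, 1.3640)
|BD| = 4.7379
circle(B,5.00) ∩ circle(D,8.00): a=-1.7468, h=4.6849
  candidates: C₊=(1.1386,6.3535) cross=22.197; C₋=(-1.5589,-2.6197) cross=-22.197
  branch + wants cross > 0 → take C=(1.1386,6.3535) (cross=22.197)
ex = (C−B)/|BC| = (-0.0648,0.9979); ey = (-0.9979,-0.0648)
P = B + -2.23·ex + 2.63·ey = (-1.0172,-1.0318)

-1.02 -1.03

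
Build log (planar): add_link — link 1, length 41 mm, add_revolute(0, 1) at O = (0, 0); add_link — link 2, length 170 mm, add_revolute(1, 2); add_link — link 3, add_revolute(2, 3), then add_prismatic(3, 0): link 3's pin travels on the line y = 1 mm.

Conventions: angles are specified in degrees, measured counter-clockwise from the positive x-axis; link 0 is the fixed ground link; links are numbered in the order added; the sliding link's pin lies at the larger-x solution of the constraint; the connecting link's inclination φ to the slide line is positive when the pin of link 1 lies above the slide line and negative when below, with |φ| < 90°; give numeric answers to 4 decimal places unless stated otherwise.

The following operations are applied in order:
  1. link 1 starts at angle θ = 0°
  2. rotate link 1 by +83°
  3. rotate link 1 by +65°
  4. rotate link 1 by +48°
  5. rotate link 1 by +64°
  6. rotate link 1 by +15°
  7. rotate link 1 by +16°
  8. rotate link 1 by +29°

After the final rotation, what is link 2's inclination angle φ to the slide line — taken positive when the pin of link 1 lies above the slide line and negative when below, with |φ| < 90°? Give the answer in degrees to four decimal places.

geometry: r = 41 mm, L = 170 mm, e = 1 mm; θ starts at 0°
rotate link 1 by +83°: θ ← 0° +83° = 83°
rotate link 1 by +65°: θ ← 83° +65° = 148°
rotate link 1 by +48°: θ ← 148° +48° = 196°
rotate link 1 by +64°: θ ← 196° +64° = 260°
rotate link 1 by +15°: θ ← 260° +15° = 275°
rotate link 1 by +16°: θ ← 275° +16° = 291°
rotate link 1 by +29°: θ ← 291° +29° = 320°
h = r sin θ − e = -26.354292 − 1 = -27.354292
sin φ = h / L = -27.354292 / 170 = -0.16090760
φ = arcsin(-0.16090760) = -9.259580°

-9.2596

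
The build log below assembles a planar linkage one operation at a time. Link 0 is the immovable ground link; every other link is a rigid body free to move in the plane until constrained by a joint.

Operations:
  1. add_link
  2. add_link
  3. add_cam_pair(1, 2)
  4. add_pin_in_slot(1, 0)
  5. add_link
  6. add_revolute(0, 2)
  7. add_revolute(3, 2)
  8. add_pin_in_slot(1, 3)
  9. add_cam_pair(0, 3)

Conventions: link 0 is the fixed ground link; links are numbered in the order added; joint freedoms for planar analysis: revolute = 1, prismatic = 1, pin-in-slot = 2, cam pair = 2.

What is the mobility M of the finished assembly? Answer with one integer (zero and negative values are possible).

link 0 = ground. State L|J1|J2 = 1|0|0
+link1  2|0|0
+link2  3|0|0
C(1,2) f=2→J2  3|0|1
PS(1,0) f=2→J2  3|0|2
+link3  4|0|2
R(0,2) f=1→J1  4|1|2
R(3,2) f=1→J1  4|2|2
PS(1,3) f=2→J2  4|2|3
C(0,3) f=2→J2  4|2|4
M = 3(4−1)−2·2−4 = 9−4−4 = 1

M = 1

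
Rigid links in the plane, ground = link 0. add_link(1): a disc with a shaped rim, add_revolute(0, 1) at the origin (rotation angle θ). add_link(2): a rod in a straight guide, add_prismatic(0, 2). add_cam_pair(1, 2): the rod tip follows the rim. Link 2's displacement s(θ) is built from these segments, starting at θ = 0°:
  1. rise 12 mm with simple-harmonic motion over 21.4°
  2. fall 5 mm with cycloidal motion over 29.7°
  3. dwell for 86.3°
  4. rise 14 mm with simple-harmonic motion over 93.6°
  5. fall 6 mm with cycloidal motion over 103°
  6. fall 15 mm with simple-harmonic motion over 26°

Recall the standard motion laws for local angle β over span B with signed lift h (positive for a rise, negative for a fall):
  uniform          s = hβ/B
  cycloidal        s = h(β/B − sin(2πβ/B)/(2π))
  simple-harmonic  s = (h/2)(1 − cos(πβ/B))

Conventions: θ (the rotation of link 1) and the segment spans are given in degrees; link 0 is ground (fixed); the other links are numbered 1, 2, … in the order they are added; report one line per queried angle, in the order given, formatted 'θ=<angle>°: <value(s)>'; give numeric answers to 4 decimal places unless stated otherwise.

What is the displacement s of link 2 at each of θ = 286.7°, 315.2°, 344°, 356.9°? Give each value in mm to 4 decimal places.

segment 1 (0° to 21.4°, simple-harmonic, h = 12) is passed completely: s = 0.0000 + (12) = 12.0000
segment 2 (21.4° to 51.1°, cycloidal, h = -5) is passed completely: s = 12.0000 + (-5) = 7.0000
segment 3 (51.1° to 137.4°, dwell): s unchanged at 7.0000
segment 4 (137.4° to 231°, simple-harmonic, h = 14) is passed completely: s = 7.0000 + (14) = 21.0000
θ = 286.7° falls in segment 5 (231° to 334°, cycloidal, h = -6): β = 286.7 − 231 = 55.7°, B = 103°; Δs = -6·(0.5408 − sin(2π·0.5408)/(2π)) = -3.4867; s = 21.0000 − 3.4867 = 17.5133
θ = 315.2° falls in segment 5 (231° to 334°, cycloidal, h = -6): β = 315.2 − 231 = 84.2°, B = 103°; Δs = -6·(0.8175 − sin(2π·0.8175)/(2π)) = -5.7752; s = 21.0000 − 5.7752 = 15.2248
segment 5 (231° to 334°, cycloidal, h = -6) is passed completely: s = 21.0000 + (-6) = 15.0000
θ = 344° falls in segment 6 (334° to 360°, simple-harmonic, h = -15): β = 344 − 334 = 10°, B = 26°; Δs = -15/2·(1 − cos(π·0.3846)) = -4.8405; s = 15.0000 − 4.8405 = 10.1595
θ = 356.9° falls in segment 6 (334° to 360°, simple-harmonic, h = -15): β = 356.9 − 334 = 22.9°, B = 26°; Δs = -15/2·(1 − cos(π·0.8808)) = -14.4800; s = 15.0000 − 14.4800 = 0.5200

θ=286.7°: 17.5133
θ=315.2°: 15.2248
θ=344°: 10.1595
θ=356.9°: 0.5200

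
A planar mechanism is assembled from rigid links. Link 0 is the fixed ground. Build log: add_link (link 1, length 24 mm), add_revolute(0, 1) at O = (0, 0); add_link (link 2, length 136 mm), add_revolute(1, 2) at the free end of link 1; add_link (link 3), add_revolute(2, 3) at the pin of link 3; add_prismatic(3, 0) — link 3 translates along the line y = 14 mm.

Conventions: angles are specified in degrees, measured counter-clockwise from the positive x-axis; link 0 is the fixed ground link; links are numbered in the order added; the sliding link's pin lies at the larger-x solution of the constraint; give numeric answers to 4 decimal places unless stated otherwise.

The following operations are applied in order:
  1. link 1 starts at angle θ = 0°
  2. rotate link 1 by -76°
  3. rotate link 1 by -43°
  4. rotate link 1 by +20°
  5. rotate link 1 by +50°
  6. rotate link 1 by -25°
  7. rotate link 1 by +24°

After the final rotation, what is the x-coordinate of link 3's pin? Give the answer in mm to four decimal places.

geometry: r = 24 mm, L = 136 mm, e = 14 mm; θ starts at 0°
rotate link 1 by -76°: θ ← 0° -76° = -76°
rotate link 1 by -43°: θ ← -76° -43° = -119°
rotate link 1 by +20°: θ ← -119° +20° = -99°
rotate link 1 by +50°: θ ← -99° +50° = -49°
rotate link 1 by -25°: θ ← -49° -25° = -74°
rotate link 1 by +24°: θ ← -74° +24° = -50°
crank pin P = (r cos θ, r sin θ) = (15.426903, -18.385067)
h = r sin θ − e = -18.385067 − 14 = -32.385067
x = r cos θ + √(L² − h²) = 15.426903 + 132.087878 = 147.514780

147.5148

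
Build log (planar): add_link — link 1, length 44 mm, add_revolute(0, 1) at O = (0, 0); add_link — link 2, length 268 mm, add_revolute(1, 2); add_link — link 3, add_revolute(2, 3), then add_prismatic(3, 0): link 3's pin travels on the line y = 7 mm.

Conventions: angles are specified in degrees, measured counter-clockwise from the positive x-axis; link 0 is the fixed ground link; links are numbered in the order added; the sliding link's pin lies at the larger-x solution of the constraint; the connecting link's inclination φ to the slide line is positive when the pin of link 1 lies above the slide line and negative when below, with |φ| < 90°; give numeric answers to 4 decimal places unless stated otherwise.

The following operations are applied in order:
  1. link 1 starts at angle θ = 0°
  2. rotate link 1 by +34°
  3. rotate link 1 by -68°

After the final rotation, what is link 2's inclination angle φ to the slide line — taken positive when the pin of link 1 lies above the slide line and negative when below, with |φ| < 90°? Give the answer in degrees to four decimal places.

geometry: r = 44 mm, L = 268 mm, e = 7 mm; θ starts at 0°
rotate link 1 by +34°: θ ← 0° +34° = 34°
rotate link 1 by -68°: θ ← 34° -68° = -34°
h = r sin θ − e = -24.604488 − 7 = -31.604488
sin φ = h / L = -31.604488 / 268 = -0.11792719
φ = arcsin(-0.11792719) = -6.772490°

-6.7725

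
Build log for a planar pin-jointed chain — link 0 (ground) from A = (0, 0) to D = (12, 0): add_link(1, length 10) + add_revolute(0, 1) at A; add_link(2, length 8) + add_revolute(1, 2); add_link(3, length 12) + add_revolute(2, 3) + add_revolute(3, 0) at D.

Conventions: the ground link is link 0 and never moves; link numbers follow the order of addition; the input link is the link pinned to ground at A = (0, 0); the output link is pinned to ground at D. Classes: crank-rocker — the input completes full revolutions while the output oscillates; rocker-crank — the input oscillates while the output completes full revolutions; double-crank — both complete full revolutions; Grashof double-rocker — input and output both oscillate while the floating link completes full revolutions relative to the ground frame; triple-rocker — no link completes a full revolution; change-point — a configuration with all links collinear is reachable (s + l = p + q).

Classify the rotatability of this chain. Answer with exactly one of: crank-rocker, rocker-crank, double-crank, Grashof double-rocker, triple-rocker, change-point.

lengths: ground=12, input=10, coupler=8, output=12
sorted: s=8 (shortest), l=12 (longest), p+q=22
s + l = 20 vs p + q = 22
s + l < p + q (Grashof) with shortest = coupler link → Grashof double-rocker

Grashof double-rocker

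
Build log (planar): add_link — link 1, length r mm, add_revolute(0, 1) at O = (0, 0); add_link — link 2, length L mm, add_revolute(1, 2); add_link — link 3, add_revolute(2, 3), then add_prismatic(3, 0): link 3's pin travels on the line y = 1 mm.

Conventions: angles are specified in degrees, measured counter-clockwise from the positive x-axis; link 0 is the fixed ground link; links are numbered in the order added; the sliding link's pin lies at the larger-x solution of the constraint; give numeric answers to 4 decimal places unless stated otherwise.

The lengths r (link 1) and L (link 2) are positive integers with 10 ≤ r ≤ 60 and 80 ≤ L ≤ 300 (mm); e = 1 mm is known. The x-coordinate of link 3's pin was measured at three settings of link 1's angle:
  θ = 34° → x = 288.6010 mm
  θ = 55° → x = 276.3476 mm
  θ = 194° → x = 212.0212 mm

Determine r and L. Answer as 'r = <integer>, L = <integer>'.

constraint per measurement: (x − r cos θ)² + (r sin θ − e)² = L²
subtracting the θ₁ and θ₂ equations cancels the r² and L² terms:
r = (x₁² − x₂²) / (2[(x₁cos θ₁ + e sin θ₁) − (x₂cos θ₂ + e sin θ₂)]) = 43.0000 → r = 43
L² = (x₁ − r cos θ₁)² + (r sin θ₁ − e)² = 64515.9944 → L = 254.0000 → L = 254
check at θ₃=194°: x = 212.0212 (printed 212.0212) ✓

r = 43, L = 254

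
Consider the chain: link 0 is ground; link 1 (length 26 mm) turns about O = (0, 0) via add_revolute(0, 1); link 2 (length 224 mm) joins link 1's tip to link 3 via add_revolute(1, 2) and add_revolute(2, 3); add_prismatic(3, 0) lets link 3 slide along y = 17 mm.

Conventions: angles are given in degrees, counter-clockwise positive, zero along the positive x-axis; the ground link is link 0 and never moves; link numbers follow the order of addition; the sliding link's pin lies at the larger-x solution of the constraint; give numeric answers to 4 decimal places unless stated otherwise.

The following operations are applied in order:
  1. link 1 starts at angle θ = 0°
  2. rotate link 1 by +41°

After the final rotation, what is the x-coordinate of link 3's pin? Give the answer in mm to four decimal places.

geometry: r = 26 mm, L = 224 mm, e = 17 mm; θ starts at 0°
rotate link 1 by +41°: θ ← 0° +41° = 41°
crank pin P = (r cos θ, r sin θ) = (19.622449, 17.057535)
h = r sin θ − e = 17.057535 − 17 = 0.057535
x = r cos θ + √(L² − h²) = 19.622449 + 223.999993 = 243.622442

243.6224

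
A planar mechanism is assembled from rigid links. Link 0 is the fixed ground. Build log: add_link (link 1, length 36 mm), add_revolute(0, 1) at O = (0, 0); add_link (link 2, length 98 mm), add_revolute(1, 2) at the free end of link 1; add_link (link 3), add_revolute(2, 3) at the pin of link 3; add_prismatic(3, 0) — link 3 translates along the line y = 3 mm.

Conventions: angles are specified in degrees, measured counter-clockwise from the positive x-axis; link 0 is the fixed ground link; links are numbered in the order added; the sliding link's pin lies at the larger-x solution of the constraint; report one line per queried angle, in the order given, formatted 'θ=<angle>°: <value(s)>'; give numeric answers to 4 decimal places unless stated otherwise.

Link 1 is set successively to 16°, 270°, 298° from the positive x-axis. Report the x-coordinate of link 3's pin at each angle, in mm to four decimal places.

geometry: r = 36 mm, L = 98 mm, e = 3 mm
θ=16°: crank pin P = (r cos θ, r sin θ) = (34.605421, 9.922945)
θ=16°: h = r sin θ − e = 9.922945 − 3 = 6.922945
θ=16°: x = r cos θ + √(L² − h²) = 34.605421 + 97.755168 = 132.360589
θ=270°: crank pin P = (r cos θ, r sin θ) = (-0.000000, -36.000000)
θ=270°: h = r sin θ − e = -36.000000 − 3 = -39.000000
θ=270°: x = r cos θ + √(L² − h²) = -0.000000 + 89.905506 = 89.905506
θ=298°: crank pin P = (r cos θ, r sin θ) = (16.900976, -31.786113)
θ=298°: h = r sin θ − e = -31.786113 − 3 = -34.786113
θ=298°: x = r cos θ + √(L² − h²) = 16.900976 + 91.618373 = 108.519350

θ=16°: 132.3606
θ=270°: 89.9055
θ=298°: 108.5193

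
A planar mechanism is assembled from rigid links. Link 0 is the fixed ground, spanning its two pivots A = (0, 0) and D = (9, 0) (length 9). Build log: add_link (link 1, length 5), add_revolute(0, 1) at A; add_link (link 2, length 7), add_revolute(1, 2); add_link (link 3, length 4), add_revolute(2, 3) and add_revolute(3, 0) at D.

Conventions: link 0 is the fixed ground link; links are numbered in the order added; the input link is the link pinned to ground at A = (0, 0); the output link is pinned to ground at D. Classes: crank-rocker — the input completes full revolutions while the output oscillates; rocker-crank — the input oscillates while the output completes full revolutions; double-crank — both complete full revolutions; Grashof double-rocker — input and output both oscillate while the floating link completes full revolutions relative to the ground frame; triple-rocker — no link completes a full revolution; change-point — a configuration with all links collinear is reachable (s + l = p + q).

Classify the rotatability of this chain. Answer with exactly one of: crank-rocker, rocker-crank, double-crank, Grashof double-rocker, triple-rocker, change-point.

lengths: ground=9, input=5, coupler=7, output=4
sorted: s=4 (shortest), l=9 (longest), p+q=12
s + l = 13 vs p + q = 12
s + l > p + q → non-Grashof → no link fully rotates → triple-rocker

triple-rocker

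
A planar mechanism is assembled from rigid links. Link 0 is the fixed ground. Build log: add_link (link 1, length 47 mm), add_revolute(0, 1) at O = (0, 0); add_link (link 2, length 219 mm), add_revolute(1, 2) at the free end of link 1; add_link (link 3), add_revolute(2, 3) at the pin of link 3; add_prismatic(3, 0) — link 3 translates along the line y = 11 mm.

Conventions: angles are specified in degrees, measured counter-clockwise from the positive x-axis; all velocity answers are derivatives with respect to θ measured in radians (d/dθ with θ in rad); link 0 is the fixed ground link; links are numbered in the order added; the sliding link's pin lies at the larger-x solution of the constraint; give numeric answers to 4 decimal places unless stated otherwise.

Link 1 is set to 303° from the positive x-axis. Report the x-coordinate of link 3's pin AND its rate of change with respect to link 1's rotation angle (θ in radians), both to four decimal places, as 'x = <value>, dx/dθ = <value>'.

geometry: r = 47 mm, L = 219 mm, e = 11 mm
crank pin P = (r cos θ, r sin θ) = (25.598035, -39.417517)
h = r sin θ − e = -39.417517 − 11 = -50.417517
x = r cos θ + √(L² − h²) = 25.598035 + 213.117512 = 238.715547
dx/dθ = −r sin θ − h·r cos θ/√(L² − h²) (θ in radians; h = -50.417517) = 45.473281

x = 238.7155, dx/dθ = 45.4733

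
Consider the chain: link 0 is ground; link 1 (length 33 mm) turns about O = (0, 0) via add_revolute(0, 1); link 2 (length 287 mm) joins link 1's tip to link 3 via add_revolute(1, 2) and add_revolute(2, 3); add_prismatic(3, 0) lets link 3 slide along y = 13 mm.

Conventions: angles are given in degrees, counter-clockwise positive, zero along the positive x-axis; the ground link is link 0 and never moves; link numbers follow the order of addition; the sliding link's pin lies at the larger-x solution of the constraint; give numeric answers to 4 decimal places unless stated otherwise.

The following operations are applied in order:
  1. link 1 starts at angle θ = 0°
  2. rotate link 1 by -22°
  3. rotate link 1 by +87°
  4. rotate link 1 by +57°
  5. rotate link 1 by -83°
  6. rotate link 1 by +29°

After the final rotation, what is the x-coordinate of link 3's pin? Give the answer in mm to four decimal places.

geometry: r = 33 mm, L = 287 mm, e = 13 mm; θ starts at 0°
rotate link 1 by -22°: θ ← 0° -22° = -22°
rotate link 1 by +87°: θ ← -22° +87° = 65°
rotate link 1 by +57°: θ ← 65° +57° = 122°
rotate link 1 by -83°: θ ← 122° -83° = 39°
rotate link 1 by +29°: θ ← 39° +29° = 68°
crank pin P = (r cos θ, r sin θ) = (12.362018, 30.597067)
h = r sin θ − e = 30.597067 − 13 = 17.597067
x = r cos θ + √(L² − h²) = 12.362018 + 286.460020 = 298.822038

298.8220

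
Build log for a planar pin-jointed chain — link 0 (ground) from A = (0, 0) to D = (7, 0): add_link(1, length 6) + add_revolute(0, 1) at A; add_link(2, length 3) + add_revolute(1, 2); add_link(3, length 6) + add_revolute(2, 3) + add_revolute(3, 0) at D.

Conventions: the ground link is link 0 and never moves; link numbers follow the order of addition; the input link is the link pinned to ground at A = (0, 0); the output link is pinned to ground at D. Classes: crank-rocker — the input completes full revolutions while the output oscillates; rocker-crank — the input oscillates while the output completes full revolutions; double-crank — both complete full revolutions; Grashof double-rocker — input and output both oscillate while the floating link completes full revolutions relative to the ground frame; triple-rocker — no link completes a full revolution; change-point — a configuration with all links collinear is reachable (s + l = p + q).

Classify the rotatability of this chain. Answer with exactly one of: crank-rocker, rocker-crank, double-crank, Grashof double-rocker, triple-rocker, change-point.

lengths: ground=7, input=6, coupler=3, output=6
sorted: s=3 (shortest), l=7 (longest), p+q=12
s + l = 10 vs p + q = 12
s + l < p + q (Grashof) with shortest = coupler link → Grashof double-rocker

Grashof double-rocker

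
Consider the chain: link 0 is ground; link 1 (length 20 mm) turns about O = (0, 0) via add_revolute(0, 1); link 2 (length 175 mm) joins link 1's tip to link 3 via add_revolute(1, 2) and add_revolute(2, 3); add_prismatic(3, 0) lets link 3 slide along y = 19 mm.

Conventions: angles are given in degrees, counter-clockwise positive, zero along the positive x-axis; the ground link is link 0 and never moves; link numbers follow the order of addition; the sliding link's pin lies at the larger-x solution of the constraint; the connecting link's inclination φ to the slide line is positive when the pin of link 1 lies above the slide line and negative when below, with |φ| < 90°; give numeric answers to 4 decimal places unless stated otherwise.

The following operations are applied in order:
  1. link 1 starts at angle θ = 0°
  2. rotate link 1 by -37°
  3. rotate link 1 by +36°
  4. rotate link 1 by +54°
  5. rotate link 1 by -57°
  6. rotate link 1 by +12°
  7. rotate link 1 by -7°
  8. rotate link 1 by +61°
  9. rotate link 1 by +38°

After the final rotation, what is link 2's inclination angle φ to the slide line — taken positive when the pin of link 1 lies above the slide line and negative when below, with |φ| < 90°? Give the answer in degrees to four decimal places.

geometry: r = 20 mm, L = 175 mm, e = 19 mm; θ starts at 0°
rotate link 1 by -37°: θ ← 0° -37° = -37°
rotate link 1 by +36°: θ ← -37° +36° = -1°
rotate link 1 by +54°: θ ← -1° +54° = 53°
rotate link 1 by -57°: θ ← 53° -57° = -4°
rotate link 1 by +12°: θ ← -4° +12° = 8°
rotate link 1 by -7°: θ ← 8° -7° = 1°
rotate link 1 by +61°: θ ← 1° +61° = 62°
rotate link 1 by +38°: θ ← 62° +38° = 100°
h = r sin θ − e = 19.696155 − 19 = 0.696155
sin φ = h / L = 0.696155 / 175 = 0.00397803
φ = arcsin(0.00397803) = 0.227925°

0.2279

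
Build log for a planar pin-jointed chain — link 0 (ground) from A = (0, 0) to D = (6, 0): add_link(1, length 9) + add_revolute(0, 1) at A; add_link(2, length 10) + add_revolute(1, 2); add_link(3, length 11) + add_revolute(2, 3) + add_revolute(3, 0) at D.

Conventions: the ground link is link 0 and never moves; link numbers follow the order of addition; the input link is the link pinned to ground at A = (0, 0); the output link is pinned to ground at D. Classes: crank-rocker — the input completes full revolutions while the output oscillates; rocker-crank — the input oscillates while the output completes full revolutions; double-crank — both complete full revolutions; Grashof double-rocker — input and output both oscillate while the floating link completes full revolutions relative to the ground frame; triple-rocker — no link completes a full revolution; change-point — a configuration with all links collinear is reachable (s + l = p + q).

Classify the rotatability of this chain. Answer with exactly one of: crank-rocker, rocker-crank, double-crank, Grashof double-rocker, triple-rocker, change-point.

lengths: ground=6, input=9, coupler=10, output=11
sorted: s=6 (shortest), l=11 (longest), p+q=19
s + l = 17 vs p + q = 19
s + l < p + q (Grashof) with shortest = ground link → double-crank

double-crank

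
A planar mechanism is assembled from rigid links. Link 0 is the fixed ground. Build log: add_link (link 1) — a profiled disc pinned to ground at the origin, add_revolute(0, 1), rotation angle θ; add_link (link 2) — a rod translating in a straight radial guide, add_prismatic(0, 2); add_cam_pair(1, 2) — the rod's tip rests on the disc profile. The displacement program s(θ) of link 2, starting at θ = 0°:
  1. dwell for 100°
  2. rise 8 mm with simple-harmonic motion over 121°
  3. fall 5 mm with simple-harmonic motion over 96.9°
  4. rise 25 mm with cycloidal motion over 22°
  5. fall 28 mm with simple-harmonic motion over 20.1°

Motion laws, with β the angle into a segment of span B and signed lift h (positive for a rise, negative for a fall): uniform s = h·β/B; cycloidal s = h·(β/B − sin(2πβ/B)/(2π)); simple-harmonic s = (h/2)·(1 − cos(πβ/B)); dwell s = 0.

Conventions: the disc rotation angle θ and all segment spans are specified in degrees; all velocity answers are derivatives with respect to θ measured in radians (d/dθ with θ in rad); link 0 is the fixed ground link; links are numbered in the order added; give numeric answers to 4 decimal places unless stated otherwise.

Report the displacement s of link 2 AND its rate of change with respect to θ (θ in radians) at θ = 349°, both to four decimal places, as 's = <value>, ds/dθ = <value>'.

seg 1 [0°–100°] dwell: s stays 0.0000
seg 2 [100°–221°] simple-harmonic, h=8: full span → s += 8 → s = 8.0000
seg 3 [221°–317.9°] simple-harmonic, h=-5: full span → s += -5 → s = 3.0000
seg 4 [317.9°–339.9°] cycloidal, h=25: full span → s += 25 → s = 28.0000
seg 5 [339.9°–360°] simple-harmonic, h=-28: θ=349° here. β=9.1, B=20.1. -28/2·(1 − cos(π·0.4527)) = -11.9289 → s = 16.0711
velocity in seg [339.9°–360°] (simple-harmonic), θ in radians: β = 9.1° = 0.1588 rad, B = 20.1° = 0.3508 rad; ds/dθ = (πh/(2B)) sin(πβ/B) = (π·(-28)/(2·0.3508)) sin(π·0.4527) = -123.993604 mm/rad

s = 16.0711, ds/dθ = -123.9936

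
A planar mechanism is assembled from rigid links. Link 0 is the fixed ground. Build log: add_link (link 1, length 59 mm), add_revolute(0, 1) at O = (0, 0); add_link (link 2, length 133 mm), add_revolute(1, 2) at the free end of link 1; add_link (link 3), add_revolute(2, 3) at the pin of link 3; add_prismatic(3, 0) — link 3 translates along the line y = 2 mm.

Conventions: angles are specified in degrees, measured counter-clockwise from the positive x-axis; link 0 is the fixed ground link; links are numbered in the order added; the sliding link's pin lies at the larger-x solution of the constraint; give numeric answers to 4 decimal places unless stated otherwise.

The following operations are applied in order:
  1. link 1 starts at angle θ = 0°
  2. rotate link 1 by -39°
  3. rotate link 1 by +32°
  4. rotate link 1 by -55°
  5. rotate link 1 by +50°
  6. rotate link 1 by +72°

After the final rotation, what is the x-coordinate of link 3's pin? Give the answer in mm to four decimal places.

geometry: r = 59 mm, L = 133 mm, e = 2 mm; θ starts at 0°
rotate link 1 by -39°: θ ← 0° -39° = -39°
rotate link 1 by +32°: θ ← -39° +32° = -7°
rotate link 1 by -55°: θ ← -7° -55° = -62°
rotate link 1 by +50°: θ ← -62° +50° = -12°
rotate link 1 by +72°: θ ← -12° +72° = 60°
crank pin P = (r cos θ, r sin θ) = (29.500000, 51.095499)
h = r sin θ − e = 51.095499 − 2 = 49.095499
x = r cos θ + √(L² − h²) = 29.500000 + 123.606764 = 153.106764

153.1068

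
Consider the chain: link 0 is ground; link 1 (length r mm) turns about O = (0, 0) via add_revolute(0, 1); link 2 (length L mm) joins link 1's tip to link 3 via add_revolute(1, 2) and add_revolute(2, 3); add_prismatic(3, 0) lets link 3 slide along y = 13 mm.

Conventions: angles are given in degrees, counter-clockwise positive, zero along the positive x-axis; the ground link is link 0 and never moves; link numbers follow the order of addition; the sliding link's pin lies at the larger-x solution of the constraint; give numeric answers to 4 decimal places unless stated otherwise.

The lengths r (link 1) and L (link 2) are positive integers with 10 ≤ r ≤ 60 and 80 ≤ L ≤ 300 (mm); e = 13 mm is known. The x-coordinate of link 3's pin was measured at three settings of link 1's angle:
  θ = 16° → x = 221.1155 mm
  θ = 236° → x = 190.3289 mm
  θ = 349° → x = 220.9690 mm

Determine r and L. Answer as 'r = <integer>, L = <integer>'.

constraint per measurement: (x − r cos θ)² + (r sin θ − e)² = L²
subtracting the θ₁ and θ₂ equations cancels the r² and L² terms:
r = (x₁² − x₂²) / (2[(x₁cos θ₁ + e sin θ₁) − (x₂cos θ₂ + e sin θ₂)]) = 19.0000 → r = 19
L² = (x₁ − r cos θ₁)² + (r sin θ₁ − e)² = 41209.0048 → L = 203.0000 → L = 203
check at θ₃=349°: x = 220.9690 (printed 220.9690) ✓

r = 19, L = 203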